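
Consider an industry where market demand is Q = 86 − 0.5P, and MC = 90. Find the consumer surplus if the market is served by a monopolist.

Inverting demand: P = 172 − 2Q.
Monopoly sets MR = MC: 172 − 4Q = 90 ⇒ Q = 20.5, P = 172 − 2·20.5 = 131.
CS = ½·(172 − 131)·20.5 = 420.25.

CS = 420.25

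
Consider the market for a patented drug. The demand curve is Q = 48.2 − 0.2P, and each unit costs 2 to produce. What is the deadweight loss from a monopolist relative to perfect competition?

DWL = 1428.025

Inverting demand: P = 241 − 5Q.
Perfect competition: P = MC = 2, so 241 − 5Q = 2 and Q = 47.8.
Monopoly sets MR = MC: 241 − 10Q = 2 ⇒ Q = 23.9, P = 241 − 5·23.9 = 121.5.
DWL is the triangle between Q = 23.9 and Q = 47.8: ½·(47.8 − 23.9)·(121.5 − 2) = 1428.025.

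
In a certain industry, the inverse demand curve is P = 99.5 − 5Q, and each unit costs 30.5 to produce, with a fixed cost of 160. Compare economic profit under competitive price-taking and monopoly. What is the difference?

Economic profit rises by 238.05

Competitive firms price at marginal cost: P = 30.5, giving Q = 13.8.
Profit = (30.5 − 30.5)·13.8 − 160 = −160.
Monopoly sets MR = MC: 99.5 − 10Q = 30.5 ⇒ Q = 6.9, P = 99.5 − 5·6.9 = 65.
Profit = (65 − 30.5)·6.9 − 160 = 78.05.
Change in economic profit: 78.05 − −160 = 238.05.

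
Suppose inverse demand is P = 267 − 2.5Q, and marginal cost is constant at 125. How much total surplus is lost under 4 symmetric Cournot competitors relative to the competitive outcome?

Competitive firms price at marginal cost: P = 125, giving Q = 56.8.
Cournot with 4 identical firms: the symmetric best-response condition is 267 − 12.5q = 125. Each firm produces q = 11.36, total output Q = 45.44, price P = 153.4.
DWL is the triangle between Q = 45.44 and Q = 56.8: ½·(56.8 − 45.44)·(153.4 − 125) = 161.312.

DWL = 161.312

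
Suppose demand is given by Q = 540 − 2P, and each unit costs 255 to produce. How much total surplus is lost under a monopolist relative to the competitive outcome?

DWL = 56.25

Inverting demand: P = 270 − 0.5Q.
Under competition P = MC = 255, so Q = (270 − 255)/0.5 = 30.
The monopolist equates marginal revenue to marginal cost: 270 − Q = 255, so Q = 15. From demand, P = 262.5.
DWL is the triangle between Q = 15 and Q = 30: ½·(30 − 15)·(262.5 − 255) = 56.25.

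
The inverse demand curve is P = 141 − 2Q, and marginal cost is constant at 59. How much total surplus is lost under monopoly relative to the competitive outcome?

DWL = 420.25

Under competition P = MC = 59, so Q = (141 − 59)/2 = 41.
A monopolist chooses Q where MR = MC. MR = 141 − 4Q; setting this equal to 59 gives Q = 20.5 and P = 100.
DWL is the triangle between Q = 20.5 and Q = 41: ½·(41 − 20.5)·(100 − 59) = 420.25.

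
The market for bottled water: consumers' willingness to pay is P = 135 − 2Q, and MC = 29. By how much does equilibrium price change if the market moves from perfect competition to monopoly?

Perfect competition: P = MC = 29, so 135 − 2Q = 29 and Q = 53.
A monopolist chooses Q where MR = MC. MR = 135 − 4Q; setting this equal to 29 gives Q = 26.5 and P = 82.
Change in equilibrium price: 82 − 29 = 53.

Equilibrium price rises by 53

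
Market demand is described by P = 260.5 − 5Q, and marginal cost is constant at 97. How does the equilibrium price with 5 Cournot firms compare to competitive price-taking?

Cournot: P = 124.25; Competition: P = 97

With 5 symmetric Cournot firms, each firm's FOC gives 260.5 − 30q = 97, so q = 5.45, Q = 5·5.45 = 27.25, and P = 124.25.
Under competition P = MC = 97, so Q = (260.5 − 97)/5 = 32.7.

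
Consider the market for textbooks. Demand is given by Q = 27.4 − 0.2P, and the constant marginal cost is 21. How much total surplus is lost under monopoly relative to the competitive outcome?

Inverting demand: P = 137 − 5Q.
Perfect competition: P = MC = 21, so 137 − 5Q = 21 and Q = 23.2.
A monopolist chooses Q where MR = MC. MR = 137 − 10Q; setting this equal to 21 gives Q = 11.6 and P = 79.
DWL is the triangle between Q = 11.6 and Q = 23.2: ½·(23.2 − 11.6)·(79 − 21) = 336.4.

DWL = 336.4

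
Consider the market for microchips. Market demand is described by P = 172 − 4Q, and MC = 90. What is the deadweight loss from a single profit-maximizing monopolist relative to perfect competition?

Under competition P = MC = 90, so Q = (172 − 90)/4 = 20.5.
A monopolist chooses Q where MR = MC. MR = 172 − 8Q; setting this equal to 90 gives Q = 10.25 and P = 131.
DWL is the triangle between Q = 10.25 and Q = 20.5: ½·(20.5 − 10.25)·(131 − 90) = 210.125.

DWL = 210.125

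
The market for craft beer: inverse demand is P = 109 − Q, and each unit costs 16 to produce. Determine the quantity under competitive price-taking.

Q = 93

Perfect competition: P = MC = 16, so 109 − Q = 16 and Q = 93.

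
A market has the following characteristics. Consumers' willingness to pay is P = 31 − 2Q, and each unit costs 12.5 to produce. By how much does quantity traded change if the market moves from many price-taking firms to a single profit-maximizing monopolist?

Quantity traded falls by 4.625

Perfect competition: P = MC = 12.5, so 31 − 2Q = 12.5 and Q = 9.25.
The monopolist equates marginal revenue to marginal cost: 31 − 4Q = 12.5, so Q = 4.625. From demand, P = 21.75.
Change in quantity traded: 4.625 − 9.25 = −4.625.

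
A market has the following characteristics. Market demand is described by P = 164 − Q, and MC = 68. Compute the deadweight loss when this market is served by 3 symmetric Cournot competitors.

Competitive firms price at marginal cost: P = 68, giving Q = 96.
In a 3-firm Cournot equilibrium, symmetry and the first-order condition give q = (164 − 68)/(4) = 24. So Q = 72 and P = 92.
DWL is the triangle between Q = 72 and Q = 96: ½·(96 − 72)·(92 − 68) = 288.

DWL = 288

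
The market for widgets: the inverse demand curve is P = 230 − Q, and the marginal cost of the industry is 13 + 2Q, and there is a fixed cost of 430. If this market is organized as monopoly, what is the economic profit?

Profit = 5456.125

The monopolist equates marginal revenue to marginal cost: 230 − 2Q = 13 + 2Q, so Q = 54.25. From demand, P = 175.75.
Profit = 175.75·54.25 − (13·54.25 + ½·2·54.25²) − 430 = 5456.125.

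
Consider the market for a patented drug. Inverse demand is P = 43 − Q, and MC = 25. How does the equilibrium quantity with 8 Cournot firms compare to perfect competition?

With 8 symmetric Cournot firms, each firm's FOC gives 43 − 9q = 25, so q = 2, Q = 8·2 = 16, and P = 27.
Perfect competition: P = MC = 25, so 43 − Q = 25 and Q = 18.

Cournot: Q = 16; Competition: Q = 18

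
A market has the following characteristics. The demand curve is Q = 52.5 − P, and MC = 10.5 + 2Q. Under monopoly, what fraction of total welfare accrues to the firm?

PS/TS = 0.8

Inverting demand: P = 52.5 − Q.
Monopoly sets MR = MC: 52.5 − 2Q = 10.5 + 2Q ⇒ Q = 10.5, P = 52.5 − 10.5 = 42.
CS = ½·(52.5 − 42)·10.5 = 55.125.
PS = P·Q − VC(Q) = 42·10.5 − (10.5·10.5 + ½·2·10.5²) = 220.5.
Share captured = PS/TS = 220.5/275.625 = 0.8.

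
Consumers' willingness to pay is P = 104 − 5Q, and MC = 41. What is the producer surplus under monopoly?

PS = 198.45

The monopolist equates marginal revenue to marginal cost: 104 − 10Q = 41, so Q = 6.3. From demand, P = 72.5.
PS = (72.5 − 41)·6.3 = 198.45.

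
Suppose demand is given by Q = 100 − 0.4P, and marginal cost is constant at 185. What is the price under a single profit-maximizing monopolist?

P = 217.5

Inverting demand: P = 250 − 2.5Q.
Monopoly sets MR = MC: 250 − 5Q = 185 ⇒ Q = 13, P = 250 − 2.5·13 = 217.5.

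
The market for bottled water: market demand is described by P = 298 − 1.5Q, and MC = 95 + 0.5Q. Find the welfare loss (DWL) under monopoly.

DWL = 1892.25

Under competition P = MC: 298 − 1.5Q = 95 + 0.5Q ⇒ Q = 101.5, P = 145.75.
A monopolist chooses Q where MR = MC. MR = 298 − 3Q; setting this equal to 95 + 0.5Q gives Q = 58 and P = 211.
CS = ½·(298 − 145.75)·101.5 = 123627/16; PS = (145.75·101.5 − 95·101.5 − ½·0.5·101.5²) = 41209/16; TS = 10302.25.
CS = ½·(298 − 211)·58 = 2523; PS = (211·58 − 95·58 − ½·0.5·58²) = 5887; TS = 8410.
DWL = 10302.25 − 8410 = 1892.25.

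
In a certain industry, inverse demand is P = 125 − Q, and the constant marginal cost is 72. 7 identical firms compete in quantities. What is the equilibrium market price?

With 7 symmetric Cournot firms, each firm's FOC gives 125 − 8q = 72, so q = 6.625, Q = 7·6.625 = 46.375, and P = 78.625.

P = 78.625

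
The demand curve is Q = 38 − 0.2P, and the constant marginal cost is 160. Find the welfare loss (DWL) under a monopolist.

DWL = 22.5

Inverting demand: P = 190 − 5Q.
Perfect competition: P = MC = 160, so 190 − 5Q = 160 and Q = 6.
A monopolist chooses Q where MR = MC. MR = 190 − 10Q; setting this equal to 160 gives Q = 3 and P = 175.
DWL is the triangle between Q = 3 and Q = 6: ½·(6 − 3)·(175 − 160) = 22.5.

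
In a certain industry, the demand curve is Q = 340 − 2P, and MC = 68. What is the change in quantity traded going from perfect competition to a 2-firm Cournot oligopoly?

Q falls by 68

Inverting demand: P = 170 − 0.5Q.
Under competition P = MC = 68, so Q = (170 − 68)/0.5 = 204.
In a 2-firm Cournot equilibrium, symmetry and the first-order condition give q = (170 − 68)/(1.5) = 68. So Q = 136 and P = 102.
Change in quantity traded: 136 − 204 = −68.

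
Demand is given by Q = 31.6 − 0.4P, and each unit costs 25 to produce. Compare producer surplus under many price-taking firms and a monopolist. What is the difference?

Producer surplus rises by 291.6

Inverting demand: P = 79 − 2.5Q.
Competitive firms price at marginal cost: P = 25, giving Q = 21.6.
PS = (25 − 25)·21.6 = 0.
The monopolist equates marginal revenue to marginal cost: 79 − 5Q = 25, so Q = 10.8. From demand, P = 52.
PS = (52 − 25)·10.8 = 291.6.
Change in producer surplus: 291.6 − 0 = 291.6.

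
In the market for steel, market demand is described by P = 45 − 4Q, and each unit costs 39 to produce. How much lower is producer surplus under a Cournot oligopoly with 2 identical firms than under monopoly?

PS falls by 0.25

Monopoly sets MR = MC: 45 − 8Q = 39 ⇒ Q = 0.75, P = 45 − 4·0.75 = 42.
PS = (42 − 39)·0.75 = 2.25.
With 2 symmetric Cournot firms, each firm's FOC gives 45 − 12q = 39, so q = 0.5, Q = 2·0.5 = 1, and P = 41.
PS = (41 − 39)·1 = 2.
Change in producer surplus: 2 − 2.25 = −0.25.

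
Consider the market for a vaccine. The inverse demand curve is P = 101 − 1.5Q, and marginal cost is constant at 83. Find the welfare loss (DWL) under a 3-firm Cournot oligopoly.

DWL = 6.75

Competitive firms price at marginal cost: P = 83, giving Q = 12.
With 3 symmetric Cournot firms, each firm's FOC gives 101 − 6q = 83, so q = 3, Q = 3·3 = 9, and P = 87.5.
DWL is the triangle between Q = 9 and Q = 12: ½·(12 − 9)·(87.5 − 83) = 6.75.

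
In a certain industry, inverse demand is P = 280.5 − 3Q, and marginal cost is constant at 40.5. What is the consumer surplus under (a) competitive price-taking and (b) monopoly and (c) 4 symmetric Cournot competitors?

Competitive firms price at marginal cost: P = 40.5, giving Q = 80.
CS = ½·(280.5 − 40.5)·80 = 9600.
Monopoly sets MR = MC: 280.5 − 6Q = 40.5 ⇒ Q = 40, P = 280.5 − 3·40 = 160.5.
CS = ½·(280.5 − 160.5)·40 = 2400.
In a 4-firm Cournot equilibrium, symmetry and the first-order condition give q = (280.5 − 40.5)/(15) = 16. So Q = 64 and P = 88.5.
CS = ½·(280.5 − 88.5)·64 = 6144.

Competition: CS = 9600; Monopoly: CS = 2400; Cournot: CS = 6144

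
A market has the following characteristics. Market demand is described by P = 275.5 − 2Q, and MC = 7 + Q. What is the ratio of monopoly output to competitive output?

Q_m/Q_c = 0.6

A monopolist chooses Q where MR = MC. MR = 275.5 − 4Q; setting this equal to 7 + Q gives Q = 53.7 and P = 168.1.
Competitive equilibrium sets price equal to marginal cost: 275.5 − 2Q = 7 + Q, so Q = 89.5 and P = 96.5.
Ratio Q_m/Q_c = 53.7/89.5 = 0.6.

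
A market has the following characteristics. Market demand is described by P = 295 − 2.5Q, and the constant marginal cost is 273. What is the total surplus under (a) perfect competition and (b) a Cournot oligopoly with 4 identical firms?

Perfect competition: P = MC = 273, so 295 − 2.5Q = 273 and Q = 8.8.
CS = ½·(295 − 273)·8.8 = 96.8; PS = (273 − 273)·8.8 = 0; TS = 96.8.
With 4 symmetric Cournot firms, each firm's FOC gives 295 − 12.5q = 273, so q = 1.76, Q = 4·1.76 = 7.04, and P = 277.4.
CS = ½·(295 − 277.4)·7.04 = 61.952; PS = (277.4 − 273)·7.04 = 30.976; TS = 92.928.

Competition: TS = 96.8; Cournot: TS = 92.928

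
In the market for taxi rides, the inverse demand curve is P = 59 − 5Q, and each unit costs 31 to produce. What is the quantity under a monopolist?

Monopoly sets MR = MC: 59 − 10Q = 31 ⇒ Q = 2.8, P = 59 − 5·2.8 = 45.

Q = 2.8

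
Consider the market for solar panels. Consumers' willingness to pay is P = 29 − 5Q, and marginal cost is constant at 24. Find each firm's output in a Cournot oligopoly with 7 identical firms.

q_i = 0.125

Cournot with 7 identical firms: the symmetric best-response condition is 29 − 40q = 24. Each firm produces q = 0.125, total output Q = 0.875, price P = 24.625.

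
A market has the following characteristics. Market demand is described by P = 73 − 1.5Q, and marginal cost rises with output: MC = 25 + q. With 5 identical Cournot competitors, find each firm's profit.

π_i = 46.08

With 5 symmetric Cournot firms, each firm's FOC gives 73 − 9q = 25 + q, so q = 4.8, Q = 5·4.8 = 24, and P = 37.
Each firm's profit = 37·4.8 − (25·4.8 + ½·1·4.8²) = 46.08.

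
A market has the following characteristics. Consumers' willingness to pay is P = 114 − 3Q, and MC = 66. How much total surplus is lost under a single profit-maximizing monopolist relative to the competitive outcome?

DWL = 96

Under competition P = MC = 66, so Q = (114 − 66)/3 = 16.
The monopolist equates marginal revenue to marginal cost: 114 − 6Q = 66, so Q = 8. From demand, P = 90.
DWL is the triangle between Q = 8 and Q = 16: ½·(16 − 8)·(90 − 66) = 96.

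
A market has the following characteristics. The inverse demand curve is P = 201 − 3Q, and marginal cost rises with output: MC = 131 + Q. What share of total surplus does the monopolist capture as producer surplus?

PS/TS = 0.7

The monopolist equates marginal revenue to marginal cost: 201 − 6Q = 131 + Q, so Q = 10. From demand, P = 171.
CS = ½·(201 − 171)·10 = 150.
PS = P·Q − VC(Q) = 171·10 − (131·10 + ½·1·10²) = 350.
Share captured = PS/TS = 350/500 = 0.7.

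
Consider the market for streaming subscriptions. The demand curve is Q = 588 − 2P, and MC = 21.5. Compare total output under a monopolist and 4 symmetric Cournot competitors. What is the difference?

Q rises by 163.5

Inverting demand: P = 294 − 0.5Q.
A monopolist chooses Q where MR = MC. MR = 294 − Q; setting this equal to 21.5 gives Q = 272.5 and P = 157.75.
With 4 symmetric Cournot firms, each firm's FOC gives 294 − 2.5q = 21.5, so q = 109, Q = 4·109 = 436, and P = 76.
Change in total output: 436 − 272.5 = 163.5.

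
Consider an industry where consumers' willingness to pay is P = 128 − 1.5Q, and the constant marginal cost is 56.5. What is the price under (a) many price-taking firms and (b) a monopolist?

Competition: P = 56.5; Monopoly: P = 92.25

Perfect competition: P = MC = 56.5, so 128 − 1.5Q = 56.5 and Q = 143/3.
The monopolist equates marginal revenue to marginal cost: 128 − 3Q = 56.5, so Q = 143/6. From demand, P = 92.25.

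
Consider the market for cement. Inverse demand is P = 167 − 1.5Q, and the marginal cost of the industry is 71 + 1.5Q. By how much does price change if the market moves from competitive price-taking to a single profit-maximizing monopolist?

P rises by 16

Under competition P = MC: 167 − 1.5Q = 71 + 1.5Q ⇒ Q = 32, P = 119.
The monopolist equates marginal revenue to marginal cost: 167 − 3Q = 71 + 1.5Q, so Q = 64/3. From demand, P = 135.
Change in price: 135 − 119 = 16.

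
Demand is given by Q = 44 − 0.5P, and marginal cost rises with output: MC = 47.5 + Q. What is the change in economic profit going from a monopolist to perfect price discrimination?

Inverting demand: P = 88 − 2Q.
The monopolist equates marginal revenue to marginal cost: 88 − 4Q = 47.5 + Q, so Q = 8.1. From demand, P = 71.8.
Profit = 71.8·8.1 − (47.5·8.1 + ½·1·8.1²) = 164.025.
With perfect price discrimination, output is the efficient level Q = 13.5 (where demand meets MC), but every buyer pays their willingness to pay: CS = 0 and PS = total surplus.
PS equals the full surplus area, 273.375. Profit = 273.375 = 273.375.
Change in economic profit: 273.375 − 164.025 = 109.35.

π rises by 109.35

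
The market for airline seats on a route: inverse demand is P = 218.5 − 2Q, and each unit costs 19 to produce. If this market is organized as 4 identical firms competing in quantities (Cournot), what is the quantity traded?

Q = 79.8

Cournot with 4 identical firms: the symmetric best-response condition is 218.5 − 10q = 19. Each firm produces q = 19.95, total output Q = 79.8, price P = 58.9.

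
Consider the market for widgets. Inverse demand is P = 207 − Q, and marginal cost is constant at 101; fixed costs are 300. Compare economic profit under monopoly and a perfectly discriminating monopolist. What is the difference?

Economic profit rises by 2809

A monopolist chooses Q where MR = MC. MR = 207 − 2Q; setting this equal to 101 gives Q = 53 and P = 154.
Profit = (154 − 101)·53 − 300 = 2509.
With perfect price discrimination, output is the efficient level Q = 106 (where demand meets MC), but every buyer pays their willingness to pay: CS = 0 and PS = total surplus.
PS equals the full surplus area, 5618. Profit = 5618 − 300 = 5318.
Change in economic profit: 5318 − 2509 = 2809.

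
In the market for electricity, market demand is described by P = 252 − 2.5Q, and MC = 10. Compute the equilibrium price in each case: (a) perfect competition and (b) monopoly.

Competition: P = 10; Monopoly: P = 131

Perfect competition: P = MC = 10, so 252 − 2.5Q = 10 and Q = 96.8.
Monopoly sets MR = MC: 252 − 5Q = 10 ⇒ Q = 48.4, P = 252 − 2.5·48.4 = 131.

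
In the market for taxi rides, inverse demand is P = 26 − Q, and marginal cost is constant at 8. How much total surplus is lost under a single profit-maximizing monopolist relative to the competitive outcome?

Competitive firms price at marginal cost: P = 8, giving Q = 18.
A monopolist chooses Q where MR = MC. MR = 26 − 2Q; setting this equal to 8 gives Q = 9 and P = 17.
DWL is the triangle between Q = 9 and Q = 18: ½·(18 − 9)·(17 − 8) = 40.5.

DWL = 40.5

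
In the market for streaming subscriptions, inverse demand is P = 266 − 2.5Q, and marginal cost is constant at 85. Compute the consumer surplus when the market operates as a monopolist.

CS = 1638.05

The monopolist equates marginal revenue to marginal cost: 266 − 5Q = 85, so Q = 36.2. From demand, P = 175.5.
CS = ½·(266 − 175.5)·36.2 = 1638.05.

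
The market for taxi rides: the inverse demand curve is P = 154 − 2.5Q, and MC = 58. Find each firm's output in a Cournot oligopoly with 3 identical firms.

With 3 symmetric Cournot firms, each firm's FOC gives 154 − 10q = 58, so q = 9.6, Q = 3·9.6 = 28.8, and P = 82.

q_i = 9.6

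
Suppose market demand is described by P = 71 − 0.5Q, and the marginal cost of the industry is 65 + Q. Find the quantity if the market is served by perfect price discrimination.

Under first-degree price discrimination the firm charges each unit its demand price and produces up to where P = MC, i.e. Q = 4. Consumer surplus is zero; producer surplus equals total surplus.

Q = 4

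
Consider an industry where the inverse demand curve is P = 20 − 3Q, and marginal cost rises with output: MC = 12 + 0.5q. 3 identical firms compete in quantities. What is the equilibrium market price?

P = 14.24

In a 3-firm Cournot equilibrium, symmetry and the first-order condition give q = (20 − 12)/(12.5) = 0.64. So Q = 1.92 and P = 14.24.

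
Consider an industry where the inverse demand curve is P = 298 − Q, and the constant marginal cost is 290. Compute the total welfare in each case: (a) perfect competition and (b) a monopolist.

Competition: TS = 32; Monopoly: TS = 24

Competitive firms price at marginal cost: P = 290, giving Q = 8.
CS = ½·(298 − 290)·8 = 32; PS = (290 − 290)·8 = 0; TS = 32.
The monopolist equates marginal revenue to marginal cost: 298 − 2Q = 290, so Q = 4. From demand, P = 294.
CS = ½·(298 − 294)·4 = 8; PS = (294 − 290)·4 = 16; TS = 24.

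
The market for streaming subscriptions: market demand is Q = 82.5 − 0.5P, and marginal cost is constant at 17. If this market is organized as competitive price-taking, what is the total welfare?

Inverting demand: P = 165 − 2Q.
Competitive firms price at marginal cost: P = 17, giving Q = 74.
CS = ½·(165 − 17)·74 = 5476; PS = (17 − 17)·74 = 0; TS = 5476.

TS = 5476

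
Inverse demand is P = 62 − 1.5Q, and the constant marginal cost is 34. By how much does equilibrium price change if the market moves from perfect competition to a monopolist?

Competitive firms price at marginal cost: P = 34, giving Q = 56/3.
The monopolist equates marginal revenue to marginal cost: 62 − 3Q = 34, so Q = 28/3. From demand, P = 48.
Change in equilibrium price: 48 − 34 = 14.

P rises by 14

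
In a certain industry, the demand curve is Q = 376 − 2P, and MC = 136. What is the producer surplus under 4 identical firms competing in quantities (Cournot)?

PS = 865.28

Inverting demand: P = 188 − 0.5Q.
With 4 symmetric Cournot firms, each firm's FOC gives 188 − 2.5q = 136, so q = 20.8, Q = 4·20.8 = 83.2, and P = 146.4.
PS = (146.4 − 136)·83.2 = 865.28.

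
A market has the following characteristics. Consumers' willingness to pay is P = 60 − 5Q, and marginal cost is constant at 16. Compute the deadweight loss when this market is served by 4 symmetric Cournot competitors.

Under competition P = MC = 16, so Q = (60 − 16)/5 = 8.8.
With 4 symmetric Cournot firms, each firm's FOC gives 60 − 25q = 16, so q = 1.76, Q = 4·1.76 = 7.04, and P = 24.8.
DWL is the triangle between Q = 7.04 and Q = 8.8: ½·(8.8 − 7.04)·(24.8 − 16) = 7.744.

DWL = 7.744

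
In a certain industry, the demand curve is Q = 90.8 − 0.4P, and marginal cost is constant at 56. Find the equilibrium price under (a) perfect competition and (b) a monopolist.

Inverting demand: P = 227 − 2.5Q.
Perfect competition: P = MC = 56, so 227 − 2.5Q = 56 and Q = 68.4.
Monopoly sets MR = MC: 227 − 5Q = 56 ⇒ Q = 34.2, P = 227 − 2.5·34.2 = 141.5.

Competition: P = 56; Monopoly: P = 141.5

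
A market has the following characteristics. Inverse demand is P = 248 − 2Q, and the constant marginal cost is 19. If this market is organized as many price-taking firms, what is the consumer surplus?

Competitive firms price at marginal cost: P = 19, giving Q = 114.5.
CS = ½·(248 − 19)·114.5 = 13110.25.

CS = 13110.25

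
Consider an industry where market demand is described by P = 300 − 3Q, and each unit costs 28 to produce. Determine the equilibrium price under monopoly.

The monopolist equates marginal revenue to marginal cost: 300 − 6Q = 28, so Q = 136/3. From demand, P = 164.

P = 164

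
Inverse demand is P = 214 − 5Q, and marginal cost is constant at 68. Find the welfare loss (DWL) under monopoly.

Competitive firms price at marginal cost: P = 68, giving Q = 29.2.
Monopoly sets MR = MC: 214 − 10Q = 68 ⇒ Q = 14.6, P = 214 − 5·14.6 = 141.
DWL is the triangle between Q = 14.6 and Q = 29.2: ½·(29.2 − 14.6)·(141 − 68) = 532.9.

DWL = 532.9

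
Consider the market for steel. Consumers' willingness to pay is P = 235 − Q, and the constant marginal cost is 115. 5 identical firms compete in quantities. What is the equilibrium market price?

P = 135

With 5 symmetric Cournot firms, each firm's FOC gives 235 − 6q = 115, so q = 20, Q = 5·20 = 100, and P = 135.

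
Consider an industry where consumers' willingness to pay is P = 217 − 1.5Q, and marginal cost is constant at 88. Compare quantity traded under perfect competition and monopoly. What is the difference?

Under competition P = MC = 88, so Q = (217 − 88)/1.5 = 86.
The monopolist equates marginal revenue to marginal cost: 217 − 3Q = 88, so Q = 43. From demand, P = 152.5.
Change in quantity traded: 43 − 86 = −43.

Quantity traded falls by 43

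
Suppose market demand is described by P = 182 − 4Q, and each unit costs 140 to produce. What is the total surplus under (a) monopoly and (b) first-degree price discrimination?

Monopoly sets MR = MC: 182 − 8Q = 140 ⇒ Q = 5.25, P = 182 − 4·5.25 = 161.
CS = ½·(182 − 161)·5.25 = 55.125; PS = (161 − 140)·5.25 = 110.25; TS = 165.375.
With perfect price discrimination, output is the efficient level Q = 10.5 (where demand meets MC), but every buyer pays their willingness to pay: CS = 0 and PS = total surplus.
TS = 220.5 (equal to competitive TS).

Monopoly: TS = 165.375; Perfect PD: TS = 220.5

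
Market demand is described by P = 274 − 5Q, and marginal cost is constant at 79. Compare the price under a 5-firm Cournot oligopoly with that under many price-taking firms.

Cournot: P = 111.5; Competition: P = 79

With 5 symmetric Cournot firms, each firm's FOC gives 274 − 30q = 79, so q = 6.5, Q = 5·6.5 = 32.5, and P = 111.5.
Under competition P = MC = 79, so Q = (274 − 79)/5 = 39.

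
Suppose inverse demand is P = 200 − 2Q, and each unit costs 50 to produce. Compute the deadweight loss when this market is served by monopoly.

DWL = 1406.25

Perfect competition: P = MC = 50, so 200 − 2Q = 50 and Q = 75.
The monopolist equates marginal revenue to marginal cost: 200 − 4Q = 50, so Q = 37.5. From demand, P = 125.
DWL is the triangle between Q = 37.5 and Q = 75: ½·(75 − 37.5)·(125 − 50) = 1406.25.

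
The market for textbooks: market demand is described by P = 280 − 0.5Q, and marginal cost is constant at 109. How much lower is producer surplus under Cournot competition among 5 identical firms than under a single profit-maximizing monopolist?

Producer surplus falls by 6498

Monopoly sets MR = MC: 280 − Q = 109 ⇒ Q = 171, P = 280 − 0.5·171 = 194.5.
PS = (194.5 − 109)·171 = 14620.5.
In a 5-firm Cournot equilibrium, symmetry and the first-order condition give q = (280 − 109)/(3) = 57. So Q = 285 and P = 137.5.
PS = (137.5 − 109)·285 = 8122.5.
Change in producer surplus: 8122.5 − 14620.5 = −6498.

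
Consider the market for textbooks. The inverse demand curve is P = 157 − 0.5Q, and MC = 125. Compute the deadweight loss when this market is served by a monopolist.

DWL = 256

Competitive firms price at marginal cost: P = 125, giving Q = 64.
A monopolist chooses Q where MR = MC. MR = 157 − Q; setting this equal to 125 gives Q = 32 and P = 141.
DWL is the triangle between Q = 32 and Q = 64: ½·(64 − 32)·(141 − 125) = 256.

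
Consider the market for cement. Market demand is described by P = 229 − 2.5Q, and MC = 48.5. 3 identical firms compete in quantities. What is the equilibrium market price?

In a 3-firm Cournot equilibrium, symmetry and the first-order condition give q = (229 − 48.5)/(10) = 18.05. So Q = 54.15 and P = 93.625.

P = 93.625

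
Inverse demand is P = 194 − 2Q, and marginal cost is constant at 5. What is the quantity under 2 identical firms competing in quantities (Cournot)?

Q = 63

In a 2-firm Cournot equilibrium, symmetry and the first-order condition give q = (194 − 5)/(6) = 31.5. So Q = 63 and P = 68.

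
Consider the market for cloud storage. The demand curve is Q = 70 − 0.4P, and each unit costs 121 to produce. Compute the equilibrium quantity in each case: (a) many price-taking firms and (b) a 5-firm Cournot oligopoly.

Competition: Q = 21.6; Cournot: Q = 18

Inverting demand: P = 175 − 2.5Q.
Perfect competition: P = MC = 121, so 175 − 2.5Q = 121 and Q = 21.6.
In a 5-firm Cournot equilibrium, symmetry and the first-order condition give q = (175 − 121)/(15) = 3.6. So Q = 18 and P = 130.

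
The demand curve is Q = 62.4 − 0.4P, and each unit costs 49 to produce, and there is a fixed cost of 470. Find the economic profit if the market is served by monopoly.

Inverting demand: P = 156 − 2.5Q.
Monopoly sets MR = MC: 156 − 5Q = 49 ⇒ Q = 21.4, P = 156 − 2.5·21.4 = 102.5.
Profit = (102.5 − 49)·21.4 − 470 = 674.9.

Profit = 674.9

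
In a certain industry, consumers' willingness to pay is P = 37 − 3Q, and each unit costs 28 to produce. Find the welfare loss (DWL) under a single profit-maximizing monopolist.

DWL = 3.375

Under competition P = MC = 28, so Q = (37 − 28)/3 = 3.
A monopolist chooses Q where MR = MC. MR = 37 − 6Q; setting this equal to 28 gives Q = 1.5 and P = 32.5.
DWL is the triangle between Q = 1.5 and Q = 3: ½·(3 − 1.5)·(32.5 − 28) = 3.375.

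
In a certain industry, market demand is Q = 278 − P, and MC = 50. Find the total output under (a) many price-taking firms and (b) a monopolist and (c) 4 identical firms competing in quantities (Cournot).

Inverting demand: P = 278 − Q.
Competitive firms price at marginal cost: P = 50, giving Q = 228.
A monopolist chooses Q where MR = MC. MR = 278 − 2Q; setting this equal to 50 gives Q = 114 and P = 164.
With 4 symmetric Cournot firms, each firm's FOC gives 278 − 5q = 50, so q = 45.6, Q = 4·45.6 = 182.4, and P = 95.6.

Competition: Q = 228; Monopoly: Q = 114; Cournot: Q = 182.4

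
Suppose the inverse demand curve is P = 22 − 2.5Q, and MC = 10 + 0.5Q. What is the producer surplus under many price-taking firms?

Competitive equilibrium sets price equal to marginal cost: 22 − 2.5Q = 10 + 0.5Q, so Q = 4 and P = 12.
PS = P·Q − VC(Q) = 12·4 − (10·4 + ½·0.5·4²) = 4.

PS = 4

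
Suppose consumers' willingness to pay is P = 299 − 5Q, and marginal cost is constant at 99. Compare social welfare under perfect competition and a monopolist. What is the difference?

TS falls by 1000

Under competition P = MC = 99, so Q = (299 − 99)/5 = 40.
CS = ½·(299 − 99)·40 = 4000; PS = (99 − 99)·40 = 0; TS = 4000.
Monopoly sets MR = MC: 299 − 10Q = 99 ⇒ Q = 20, P = 299 − 5·20 = 199.
CS = ½·(299 − 199)·20 = 1000; PS = (199 − 99)·20 = 2000; TS = 3000.
Change in social welfare: 3000 − 4000 = −1000.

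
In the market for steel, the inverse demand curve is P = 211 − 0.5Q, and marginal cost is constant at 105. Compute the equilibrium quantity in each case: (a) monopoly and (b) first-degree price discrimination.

Monopoly: Q = 106; Perfect PD: Q = 212

The monopolist equates marginal revenue to marginal cost: 211 − Q = 105, so Q = 106. From demand, P = 158.
With perfect price discrimination, output is the efficient level Q = 212 (where demand meets MC), but every buyer pays their willingness to pay: CS = 0 and PS = total surplus.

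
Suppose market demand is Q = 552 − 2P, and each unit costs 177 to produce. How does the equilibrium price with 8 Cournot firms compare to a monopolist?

Inverting demand: P = 276 − 0.5Q.
In a 8-firm Cournot equilibrium, symmetry and the first-order condition give q = (276 − 177)/(4.5) = 22. So Q = 176 and P = 188.
Monopoly sets MR = MC: 276 − Q = 177 ⇒ Q = 99, P = 276 − 0.5·99 = 226.5.

Cournot: P = 188; Monopoly: P = 226.5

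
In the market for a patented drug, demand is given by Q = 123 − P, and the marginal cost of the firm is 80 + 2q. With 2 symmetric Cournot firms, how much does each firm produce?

Inverting demand: P = 123 − Q.
With 2 symmetric Cournot firms, each firm's FOC gives 123 − 3q = 80 + 2q, so q = 8.6, Q = 2·8.6 = 17.2, and P = 105.8.

q_i = 8.6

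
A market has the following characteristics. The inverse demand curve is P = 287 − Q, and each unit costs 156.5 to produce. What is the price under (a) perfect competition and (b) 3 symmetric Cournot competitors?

Competition: P = 156.5; Cournot: P = 189.125

Competitive firms price at marginal cost: P = 156.5, giving Q = 130.5.
In a 3-firm Cournot equilibrium, symmetry and the first-order condition give q = (287 − 156.5)/(4) = 32.625. So Q = 97.875 and P = 189.125.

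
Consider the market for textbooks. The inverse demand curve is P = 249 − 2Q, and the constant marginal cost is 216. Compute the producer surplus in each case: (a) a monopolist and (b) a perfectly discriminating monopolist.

The monopolist equates marginal revenue to marginal cost: 249 − 4Q = 216, so Q = 8.25. From demand, P = 232.5.
PS = (232.5 − 216)·8.25 = 136.125.
With perfect price discrimination, output is the efficient level Q = 16.5 (where demand meets MC), but every buyer pays their willingness to pay: CS = 0 and PS = total surplus.
PS = ½·(249 − 216)·16.5 = 272.25.

Monopoly: PS = 136.125; Perfect PD: PS = 272.25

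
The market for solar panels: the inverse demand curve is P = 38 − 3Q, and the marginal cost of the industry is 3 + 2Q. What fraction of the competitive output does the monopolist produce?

Q_m/Q_c = 0.625

The monopolist equates marginal revenue to marginal cost: 38 − 6Q = 3 + 2Q, so Q = 4.375. From demand, P = 24.875.
Under competition P = MC: 38 − 3Q = 3 + 2Q ⇒ Q = 7, P = 17.
Ratio Q_m/Q_c = 4.375/7 = 0.625.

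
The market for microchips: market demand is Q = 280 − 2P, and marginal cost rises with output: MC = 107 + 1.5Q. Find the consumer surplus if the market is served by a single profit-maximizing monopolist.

Inverting demand: P = 140 − 0.5Q.
A monopolist chooses Q where MR = MC. MR = 140 − Q; setting this equal to 107 + 1.5Q gives Q = 13.2 and P = 133.4.
CS = ½·(140 − 133.4)·13.2 = 43.56.

CS = 43.56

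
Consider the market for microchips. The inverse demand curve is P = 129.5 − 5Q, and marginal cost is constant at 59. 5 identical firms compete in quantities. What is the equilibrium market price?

In a 5-firm Cournot equilibrium, symmetry and the first-order condition give q = (129.5 − 59)/(30) = 2.35. So Q = 11.75 and P = 70.75.

P = 70.75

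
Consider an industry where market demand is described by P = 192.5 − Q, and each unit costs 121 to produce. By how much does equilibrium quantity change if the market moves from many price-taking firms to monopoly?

Equilibrium quantity falls by 35.75

Competitive firms price at marginal cost: P = 121, giving Q = 71.5.
Monopoly sets MR = MC: 192.5 − 2Q = 121 ⇒ Q = 35.75, P = 192.5 − 35.75 = 156.75.
Change in equilibrium quantity: 35.75 − 71.5 = −35.75.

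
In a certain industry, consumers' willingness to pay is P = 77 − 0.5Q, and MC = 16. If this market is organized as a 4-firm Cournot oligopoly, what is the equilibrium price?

In a 4-firm Cournot equilibrium, symmetry and the first-order condition give q = (77 − 16)/(2.5) = 24.4. So Q = 97.6 and P = 28.2.

P = 28.2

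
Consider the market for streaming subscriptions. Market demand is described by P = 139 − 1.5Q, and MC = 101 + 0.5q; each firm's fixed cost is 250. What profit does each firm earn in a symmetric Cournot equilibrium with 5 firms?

Cournot with 5 identical firms: the symmetric best-response condition is 139 − 9q = 101 + 0.5q. Each firm produces q = 4, total output Q = 20, price P = 109.
Each firm's profit = 109·4 − (101·4 + ½·0.5·4²) − 250 = −222.

π_i = −222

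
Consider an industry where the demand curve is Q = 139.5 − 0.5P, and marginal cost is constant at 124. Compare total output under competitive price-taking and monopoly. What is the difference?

Inverting demand: P = 279 − 2Q.
Under competition P = MC = 124, so Q = (279 − 124)/2 = 77.5.
A monopolist chooses Q where MR = MC. MR = 279 − 4Q; setting this equal to 124 gives Q = 38.75 and P = 201.5.
Change in total output: 38.75 − 77.5 = −38.75.

Total output falls by 38.75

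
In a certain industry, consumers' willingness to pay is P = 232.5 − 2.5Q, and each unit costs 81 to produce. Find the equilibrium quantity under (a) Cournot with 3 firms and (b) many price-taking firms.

Cournot: Q = 45.45; Competition: Q = 60.6

In a 3-firm Cournot equilibrium, symmetry and the first-order condition give q = (232.5 − 81)/(10) = 15.15. So Q = 45.45 and P = 118.875.
Under competition P = MC = 81, so Q = (232.5 − 81)/2.5 = 60.6.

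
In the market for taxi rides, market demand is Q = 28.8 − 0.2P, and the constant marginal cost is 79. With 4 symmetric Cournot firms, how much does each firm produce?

q_i = 2.6

Inverting demand: P = 144 − 5Q.
In a 4-firm Cournot equilibrium, symmetry and the first-order condition give q = (144 − 79)/(25) = 2.6. So Q = 10.4 and P = 92.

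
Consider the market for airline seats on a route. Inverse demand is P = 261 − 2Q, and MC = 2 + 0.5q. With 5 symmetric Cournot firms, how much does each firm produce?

In a 5-firm Cournot equilibrium, symmetry and the first-order condition give q = (261 − 2)/(12.5) = 20.72. So Q = 103.6 and P = 53.8.

q_i = 20.72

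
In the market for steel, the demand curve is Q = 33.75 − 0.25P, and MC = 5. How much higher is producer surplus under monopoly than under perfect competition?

Inverting demand: P = 135 − 4Q.
Competitive firms price at marginal cost: P = 5, giving Q = 32.5.
PS = (5 − 5)·32.5 = 0.
The monopolist equates marginal revenue to marginal cost: 135 − 8Q = 5, so Q = 16.25. From demand, P = 70.
PS = (70 − 5)·16.25 = 1056.25.
Change in producer surplus: 1056.25 − 0 = 1056.25.

Producer surplus rises by 1056.25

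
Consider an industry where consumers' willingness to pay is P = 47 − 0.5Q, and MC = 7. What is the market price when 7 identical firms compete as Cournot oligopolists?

P = 12

Cournot with 7 identical firms: the symmetric best-response condition is 47 − 4q = 7. Each firm produces q = 10, total output Q = 70, price P = 12.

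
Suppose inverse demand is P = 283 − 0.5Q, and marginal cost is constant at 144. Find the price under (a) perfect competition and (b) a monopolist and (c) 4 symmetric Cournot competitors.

Under competition P = MC = 144, so Q = (283 − 144)/0.5 = 278.
A monopolist chooses Q where MR = MC. MR = 283 − Q; setting this equal to 144 gives Q = 139 and P = 213.5.
With 4 symmetric Cournot firms, each firm's FOC gives 283 − 2.5q = 144, so q = 55.6, Q = 4·55.6 = 222.4, and P = 171.8.

Competition: P = 144; Monopoly: P = 213.5; Cournot: P = 171.8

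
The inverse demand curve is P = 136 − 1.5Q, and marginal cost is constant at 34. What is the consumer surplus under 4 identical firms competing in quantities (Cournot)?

In a 4-firm Cournot equilibrium, symmetry and the first-order condition give q = (136 − 34)/(7.5) = 13.6. So Q = 54.4 and P = 54.4.
CS = ½·(136 − 54.4)·54.4 = 2219.52.

CS = 2219.52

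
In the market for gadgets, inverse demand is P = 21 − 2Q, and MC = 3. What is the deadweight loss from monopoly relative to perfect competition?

Perfect competition: P = MC = 3, so 21 − 2Q = 3 and Q = 9.
A monopolist chooses Q where MR = MC. MR = 21 − 4Q; setting this equal to 3 gives Q = 4.5 and P = 12.
DWL is the triangle between Q = 4.5 and Q = 9: ½·(9 − 4.5)·(12 − 3) = 20.25.

DWL = 20.25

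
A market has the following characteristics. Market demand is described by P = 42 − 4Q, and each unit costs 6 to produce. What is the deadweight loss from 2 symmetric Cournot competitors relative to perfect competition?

DWL = 18

Under competition P = MC = 6, so Q = (42 − 6)/4 = 9.
Cournot with 2 identical firms: the symmetric best-response condition is 42 − 12q = 6. Each firm produces q = 3, total output Q = 6, price P = 18.
DWL is the triangle between Q = 6 and Q = 9: ½·(9 − 6)·(18 − 6) = 18.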